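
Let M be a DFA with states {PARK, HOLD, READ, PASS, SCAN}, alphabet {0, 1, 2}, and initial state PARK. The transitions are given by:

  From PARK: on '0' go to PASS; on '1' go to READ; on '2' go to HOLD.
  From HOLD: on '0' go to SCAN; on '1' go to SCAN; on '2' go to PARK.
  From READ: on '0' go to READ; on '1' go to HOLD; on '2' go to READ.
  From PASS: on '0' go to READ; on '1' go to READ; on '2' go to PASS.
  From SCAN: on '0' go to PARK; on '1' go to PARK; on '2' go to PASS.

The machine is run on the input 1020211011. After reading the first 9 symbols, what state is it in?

READ

Trace: PARK -1-> READ -0-> READ -2-> READ -0-> READ -2-> READ -1-> HOLD -1-> SCAN -0-> PARK -1-> READ
After 9 symbols: READ.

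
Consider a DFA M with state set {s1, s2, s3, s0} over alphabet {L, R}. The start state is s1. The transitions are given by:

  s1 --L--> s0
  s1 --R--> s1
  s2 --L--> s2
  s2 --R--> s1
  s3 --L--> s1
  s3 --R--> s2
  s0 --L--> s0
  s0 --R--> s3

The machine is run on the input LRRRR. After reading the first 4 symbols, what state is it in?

s1

s1 → s0 → s3 → s2 → s1
After 4 symbols: s1.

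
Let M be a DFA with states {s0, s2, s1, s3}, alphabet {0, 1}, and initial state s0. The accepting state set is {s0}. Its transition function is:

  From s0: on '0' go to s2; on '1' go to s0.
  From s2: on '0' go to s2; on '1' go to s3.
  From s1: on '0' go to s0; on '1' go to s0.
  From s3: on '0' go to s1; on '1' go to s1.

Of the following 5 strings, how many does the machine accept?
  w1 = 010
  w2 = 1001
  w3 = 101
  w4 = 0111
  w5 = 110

w1: Trace: s0 -0-> s2 -1-> s3 -0-> s1  → end s1, rejected
w2: Trace: s0 -1-> s0 -0-> s2 -0-> s2 -1-> s3  → end s3, rejected
w3: Trace: s0 -1-> s0 -0-> s2 -1-> s3  → end s3, rejected
w4: Trace: s0 -0-> s2 -1-> s3 -1-> s1 -1-> s0  → end s0, accepted
w5: Trace: s0 -1-> s0 -1-> s0 -0-> s2  → end s2, rejected

1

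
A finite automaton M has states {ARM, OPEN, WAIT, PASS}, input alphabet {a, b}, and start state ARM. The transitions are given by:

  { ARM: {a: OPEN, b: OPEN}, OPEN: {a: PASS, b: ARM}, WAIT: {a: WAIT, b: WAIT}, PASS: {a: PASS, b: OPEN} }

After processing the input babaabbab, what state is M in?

Trace: ARM -b-> OPEN -a-> PASS -b-> OPEN -a-> PASS -a-> PASS -b-> OPEN -b-> ARM -a-> OPEN -b-> ARM

ARM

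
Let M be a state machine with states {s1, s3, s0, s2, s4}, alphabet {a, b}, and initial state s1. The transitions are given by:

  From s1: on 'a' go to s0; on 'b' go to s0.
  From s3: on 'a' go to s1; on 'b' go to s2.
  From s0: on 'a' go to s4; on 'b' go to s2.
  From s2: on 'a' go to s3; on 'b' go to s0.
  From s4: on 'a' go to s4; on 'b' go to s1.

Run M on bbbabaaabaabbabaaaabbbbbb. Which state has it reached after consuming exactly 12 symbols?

start at s1
read 'b': s1 → s0
read 'b': s0 → s2
read 'b': s2 → s0
read 'a': s0 → s4
read 'b': s4 → s1
read 'a': s1 → s0
read 'a': s0 → s4
read 'a': s4 → s4
read 'b': s4 → s1
read 'a': s1 → s0
read 'a': s0 → s4
read 'b': s4 → s1
After 12 symbols: s1.

s1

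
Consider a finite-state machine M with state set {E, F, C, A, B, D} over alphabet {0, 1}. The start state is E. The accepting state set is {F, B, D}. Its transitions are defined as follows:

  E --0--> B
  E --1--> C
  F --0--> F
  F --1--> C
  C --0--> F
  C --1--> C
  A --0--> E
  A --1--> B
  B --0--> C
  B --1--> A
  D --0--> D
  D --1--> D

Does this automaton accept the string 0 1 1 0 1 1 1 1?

start at E
read '0': E → B
read '1': B → A
read '1': A → B
read '0': B → C
read '1': C → C
read '1': C → C
read '1': C → C
read '1': C → C
End state C is not accepting.

No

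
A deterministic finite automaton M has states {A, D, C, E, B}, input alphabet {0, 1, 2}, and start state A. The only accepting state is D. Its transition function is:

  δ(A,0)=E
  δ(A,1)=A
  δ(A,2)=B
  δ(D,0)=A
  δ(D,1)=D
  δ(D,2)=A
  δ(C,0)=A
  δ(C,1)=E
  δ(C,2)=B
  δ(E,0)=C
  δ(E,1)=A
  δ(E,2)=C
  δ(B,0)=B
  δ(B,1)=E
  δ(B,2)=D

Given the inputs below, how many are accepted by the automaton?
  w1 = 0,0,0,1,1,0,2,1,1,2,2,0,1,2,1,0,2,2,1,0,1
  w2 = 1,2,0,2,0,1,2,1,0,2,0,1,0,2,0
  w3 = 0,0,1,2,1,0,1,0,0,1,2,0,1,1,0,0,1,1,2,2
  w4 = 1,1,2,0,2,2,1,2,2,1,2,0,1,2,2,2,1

1

w1: Trace: A -0-> E -0-> C -0-> A -1-> A -1-> A -0-> E -2-> C -1-> E -1-> A -2-> B -2-> D -0-> A -1-> A -2-> B -1-> E -0-> C -2-> B -2-> D -1-> D -0-> A -1-> A  → end A, rejected
w2: Trace: A -1-> A -2-> B -0-> B -2-> D -0-> A -1-> A -2-> B -1-> E -0-> C -2-> B -0-> B -1-> E -0-> C -2-> B -0-> B  → end B, rejected
w3: Trace: A -0-> E -0-> C -1-> E -2-> C -1-> E -0-> C -1-> E -0-> C -0-> A -1-> A -2-> B -0-> B -1-> E -1-> A -0-> E -0-> C -1-> E -1-> A -2-> B -2-> D  → end D, accepted
w4: Trace: A -1-> A -1-> A -2-> B -0-> B -2-> D -2-> A -1-> A -2-> B -2-> D -1-> D -2-> A -0-> E -1-> A -2-> B -2-> D -2-> A -1-> A  → end A, rejected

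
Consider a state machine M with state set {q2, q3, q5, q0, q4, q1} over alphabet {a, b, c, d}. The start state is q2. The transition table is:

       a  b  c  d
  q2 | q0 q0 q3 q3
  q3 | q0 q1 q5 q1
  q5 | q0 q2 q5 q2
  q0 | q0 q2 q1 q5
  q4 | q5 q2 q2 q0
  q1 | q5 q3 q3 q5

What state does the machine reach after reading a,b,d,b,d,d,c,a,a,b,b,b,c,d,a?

q5

Trace: q2 -a-> q0 -b-> q2 -d-> q3 -b-> q1 -d-> q5 -d-> q2 -c-> q3 -a-> q0 -a-> q0 -b-> q2 -b-> q0 -b-> q2 -c-> q3 -d-> q1 -a-> q5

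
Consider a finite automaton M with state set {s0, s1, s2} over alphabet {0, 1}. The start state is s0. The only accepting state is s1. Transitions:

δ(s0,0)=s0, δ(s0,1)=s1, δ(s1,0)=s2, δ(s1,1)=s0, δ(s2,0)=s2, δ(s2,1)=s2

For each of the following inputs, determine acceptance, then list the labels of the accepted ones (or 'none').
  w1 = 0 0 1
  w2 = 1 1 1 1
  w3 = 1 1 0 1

w1: Trace: s0 -0-> s0 -0-> s0 -1-> s1  → end s1, accepted
w2: Trace: s0 -1-> s1 -1-> s0 -1-> s1 -1-> s0  → end s0, rejected
w3: Trace: s0 -1-> s1 -1-> s0 -0-> s0 -1-> s1  → end s1, accepted

w1, w3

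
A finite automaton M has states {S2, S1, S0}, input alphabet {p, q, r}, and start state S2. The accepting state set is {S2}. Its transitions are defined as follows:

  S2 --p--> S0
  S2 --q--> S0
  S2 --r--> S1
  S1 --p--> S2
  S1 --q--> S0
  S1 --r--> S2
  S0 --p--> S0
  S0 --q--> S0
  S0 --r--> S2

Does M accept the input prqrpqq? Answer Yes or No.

No

start at S2
read 'p': S2 → S0
read 'r': S0 → S2
read 'q': S2 → S0
read 'r': S0 → S2
read 'p': S2 → S0
read 'q': S0 → S0
read 'q': S0 → S0
End state S0 is not accepting.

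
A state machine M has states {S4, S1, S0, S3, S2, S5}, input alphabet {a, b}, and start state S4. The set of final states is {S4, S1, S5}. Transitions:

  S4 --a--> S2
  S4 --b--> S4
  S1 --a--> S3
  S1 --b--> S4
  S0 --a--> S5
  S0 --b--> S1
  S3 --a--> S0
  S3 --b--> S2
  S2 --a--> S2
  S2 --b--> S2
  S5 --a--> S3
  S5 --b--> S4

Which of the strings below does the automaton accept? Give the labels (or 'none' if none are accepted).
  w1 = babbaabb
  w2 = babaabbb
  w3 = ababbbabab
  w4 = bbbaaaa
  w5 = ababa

w1: Trace: S4 -b-> S4 -a-> S2 -b-> S2 -b-> S2 -a-> S2 -a-> S2 -b-> S2 -b-> S2  → end S2, rejected
w2: Trace: S4 -b-> S4 -a-> S2 -b-> S2 -a-> S2 -a-> S2 -b-> S2 -b-> S2 -b-> S2  → end S2, rejected
w3: Trace: S4 -a-> S2 -b-> S2 -a-> S2 -b-> S2 -b-> S2 -b-> S2 -a-> S2 -b-> S2 -a-> S2 -b-> S2  → end S2, rejected
w4: Trace: S4 -b-> S4 -b-> S4 -b-> S4 -a-> S2 -a-> S2 -a-> S2 -a-> S2  → end S2, rejected
w5: Trace: S4 -a-> S2 -b-> S2 -a-> S2 -b-> S2 -a-> S2  → end S2, rejected

none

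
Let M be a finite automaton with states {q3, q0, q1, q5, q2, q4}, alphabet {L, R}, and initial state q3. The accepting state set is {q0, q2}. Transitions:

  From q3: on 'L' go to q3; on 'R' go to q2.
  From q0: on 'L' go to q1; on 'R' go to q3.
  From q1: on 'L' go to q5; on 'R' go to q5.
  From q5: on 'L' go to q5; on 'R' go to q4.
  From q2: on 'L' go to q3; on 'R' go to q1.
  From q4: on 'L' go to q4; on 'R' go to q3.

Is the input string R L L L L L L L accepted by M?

Trace: q3 -R-> q2 -L-> q3 -L-> q3 -L-> q3 -L-> q3 -L-> q3 -L-> q3 -L-> q3
End state q3 is not accepting.

No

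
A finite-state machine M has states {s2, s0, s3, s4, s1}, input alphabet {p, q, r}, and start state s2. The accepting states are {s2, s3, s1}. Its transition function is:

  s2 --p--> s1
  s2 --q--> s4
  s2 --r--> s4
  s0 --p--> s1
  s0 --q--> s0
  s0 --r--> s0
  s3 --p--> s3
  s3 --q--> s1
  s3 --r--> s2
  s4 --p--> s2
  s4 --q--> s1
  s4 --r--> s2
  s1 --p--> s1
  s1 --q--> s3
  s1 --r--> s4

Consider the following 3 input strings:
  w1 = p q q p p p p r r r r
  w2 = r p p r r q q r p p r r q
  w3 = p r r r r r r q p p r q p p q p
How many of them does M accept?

w1: s2 → s1 → s3 → s1 → s1 → s1 → s1 → s1 → s4 → s2 → s4 → s2  → end s2, accepted
w2: s2 → s4 → s2 → s1 → s4 → s2 → s4 → s1 → s4 → s2 → s1 → s4 → s2 → s4  → end s4, rejected
w3: s2 → s1 → s4 → s2 → s4 → s2 → s4 → s2 → s4 → s2 → s1 → s4 → s1 → s1 → s1 → s3 → s3  → end s3, accepted

2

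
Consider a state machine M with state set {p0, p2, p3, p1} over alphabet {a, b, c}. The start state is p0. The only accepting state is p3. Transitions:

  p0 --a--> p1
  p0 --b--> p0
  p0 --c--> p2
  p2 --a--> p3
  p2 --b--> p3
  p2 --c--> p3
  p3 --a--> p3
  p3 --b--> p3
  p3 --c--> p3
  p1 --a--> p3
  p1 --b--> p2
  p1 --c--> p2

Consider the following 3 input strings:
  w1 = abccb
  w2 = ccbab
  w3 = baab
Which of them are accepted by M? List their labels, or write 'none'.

w1, w2, w3

w1: p0 → p1 → p2 → p3 → p3 → p3  → end p3, accepted
w2: p0 → p2 → p3 → p3 → p3 → p3  → end p3, accepted
w3: p0 → p0 → p1 → p3 → p3  → end p3, accepted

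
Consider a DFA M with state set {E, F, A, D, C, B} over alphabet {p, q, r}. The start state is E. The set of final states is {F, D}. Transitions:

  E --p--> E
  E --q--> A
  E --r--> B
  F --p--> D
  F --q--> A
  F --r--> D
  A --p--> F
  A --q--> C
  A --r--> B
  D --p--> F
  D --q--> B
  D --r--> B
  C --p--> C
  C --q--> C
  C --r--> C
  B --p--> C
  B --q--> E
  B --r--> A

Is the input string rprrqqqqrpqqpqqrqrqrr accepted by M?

Trace: E -r-> B -p-> C -r-> C -r-> C -q-> C -q-> C -q-> C -q-> C -r-> C -p-> C -q-> C -q-> C -p-> C -q-> C -q-> C -r-> C -q-> C -r-> C -q-> C -r-> C -r-> C
End state C is not accepting.

No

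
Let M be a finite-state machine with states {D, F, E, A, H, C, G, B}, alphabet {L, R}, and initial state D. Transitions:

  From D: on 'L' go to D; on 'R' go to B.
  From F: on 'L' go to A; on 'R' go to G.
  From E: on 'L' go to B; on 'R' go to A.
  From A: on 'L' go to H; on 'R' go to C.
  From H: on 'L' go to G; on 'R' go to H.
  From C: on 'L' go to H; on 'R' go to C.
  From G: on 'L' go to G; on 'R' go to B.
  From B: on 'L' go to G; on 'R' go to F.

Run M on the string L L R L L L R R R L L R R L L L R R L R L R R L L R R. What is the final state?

F

Trace: D -L-> D -L-> D -R-> B -L-> G -L-> G -L-> G -R-> B -R-> F -R-> G -L-> G -L-> G -R-> B -R-> F -L-> A -L-> H -L-> G -R-> B -R-> F -L-> A -R-> C -L-> H -R-> H -R-> H -L-> G -L-> G -R-> B -R-> F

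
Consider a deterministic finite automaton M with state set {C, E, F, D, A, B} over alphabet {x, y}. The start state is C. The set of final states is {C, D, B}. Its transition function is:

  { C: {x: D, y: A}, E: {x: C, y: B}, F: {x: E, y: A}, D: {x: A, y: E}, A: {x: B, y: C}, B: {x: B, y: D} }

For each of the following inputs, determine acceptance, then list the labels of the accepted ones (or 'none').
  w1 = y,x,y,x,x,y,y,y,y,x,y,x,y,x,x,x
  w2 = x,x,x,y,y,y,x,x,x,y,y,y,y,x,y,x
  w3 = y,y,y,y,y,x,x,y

w2, w3

w1: C → A → B → D → A → B → D → E → B → D → A → C → D → E → C → D → A  → end A, rejected
w2: C → D → A → B → D → E → B → B → B → B → D → E → B → D → A → C → D  → end D, accepted
w3: C → A → C → A → C → A → B → B → D  → end D, accepted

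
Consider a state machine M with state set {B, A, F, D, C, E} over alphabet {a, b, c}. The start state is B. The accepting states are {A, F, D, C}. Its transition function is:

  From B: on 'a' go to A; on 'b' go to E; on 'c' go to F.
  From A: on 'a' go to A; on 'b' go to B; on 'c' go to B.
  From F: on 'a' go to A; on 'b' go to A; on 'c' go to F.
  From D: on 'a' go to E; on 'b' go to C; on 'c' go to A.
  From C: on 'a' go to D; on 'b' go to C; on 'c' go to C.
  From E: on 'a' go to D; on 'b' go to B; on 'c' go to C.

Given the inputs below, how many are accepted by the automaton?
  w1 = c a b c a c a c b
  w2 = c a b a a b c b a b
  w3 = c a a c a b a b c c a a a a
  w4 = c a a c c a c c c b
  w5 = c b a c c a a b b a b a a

w1: Trace: B -c-> F -a-> A -b-> B -c-> F -a-> A -c-> B -a-> A -c-> B -b-> E  → end E, rejected
w2: Trace: B -c-> F -a-> A -b-> B -a-> A -a-> A -b-> B -c-> F -b-> A -a-> A -b-> B  → end B, rejected
w3: Trace: B -c-> F -a-> A -a-> A -c-> B -a-> A -b-> B -a-> A -b-> B -c-> F -c-> F -a-> A -a-> A -a-> A -a-> A  → end A, accepted
w4: Trace: B -c-> F -a-> A -a-> A -c-> B -c-> F -a-> A -c-> B -c-> F -c-> F -b-> A  → end A, accepted
w5: Trace: B -c-> F -b-> A -a-> A -c-> B -c-> F -a-> A -a-> A -b-> B -b-> E -a-> D -b-> C -a-> D -a-> E  → end E, rejected

2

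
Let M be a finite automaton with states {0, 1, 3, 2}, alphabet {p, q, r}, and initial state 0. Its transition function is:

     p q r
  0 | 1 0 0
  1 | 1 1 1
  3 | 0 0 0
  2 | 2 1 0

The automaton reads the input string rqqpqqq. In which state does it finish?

0 → 0 → 0 → 0 → 1 → 1 → 1 → 1

1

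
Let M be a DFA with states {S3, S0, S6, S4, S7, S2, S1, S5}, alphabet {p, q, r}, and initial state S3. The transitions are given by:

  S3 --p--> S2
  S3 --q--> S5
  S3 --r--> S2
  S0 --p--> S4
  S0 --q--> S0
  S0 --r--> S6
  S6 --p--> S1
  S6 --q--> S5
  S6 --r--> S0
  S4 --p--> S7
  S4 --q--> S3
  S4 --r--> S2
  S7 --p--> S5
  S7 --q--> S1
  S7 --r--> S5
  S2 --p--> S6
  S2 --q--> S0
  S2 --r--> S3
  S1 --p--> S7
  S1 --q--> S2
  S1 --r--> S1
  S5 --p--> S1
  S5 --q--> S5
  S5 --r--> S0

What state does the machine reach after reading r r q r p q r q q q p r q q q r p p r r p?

S3 → S2 → S3 → S5 → S0 → S4 → S3 → S2 → S0 → S0 → S0 → S4 → S2 → S0 → S0 → S0 → S6 → S1 → S7 → S5 → S0 → S4

S4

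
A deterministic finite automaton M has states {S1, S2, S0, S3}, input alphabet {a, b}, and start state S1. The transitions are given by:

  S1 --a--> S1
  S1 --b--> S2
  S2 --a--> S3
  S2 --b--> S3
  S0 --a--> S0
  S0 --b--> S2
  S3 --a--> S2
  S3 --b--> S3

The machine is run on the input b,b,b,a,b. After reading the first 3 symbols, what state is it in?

S1 → S2 → S3 → S3
After 3 symbols: S3.

S3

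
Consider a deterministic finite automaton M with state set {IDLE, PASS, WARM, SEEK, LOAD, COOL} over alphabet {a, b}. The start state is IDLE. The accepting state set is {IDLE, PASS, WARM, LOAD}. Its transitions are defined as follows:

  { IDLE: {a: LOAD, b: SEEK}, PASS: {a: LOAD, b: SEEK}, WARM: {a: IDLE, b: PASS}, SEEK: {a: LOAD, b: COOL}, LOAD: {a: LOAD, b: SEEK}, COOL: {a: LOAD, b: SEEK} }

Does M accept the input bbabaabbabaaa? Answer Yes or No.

Yes

start at IDLE
read 'b': IDLE → SEEK
read 'b': SEEK → COOL
read 'a': COOL → LOAD
read 'b': LOAD → SEEK
read 'a': SEEK → LOAD
read 'a': LOAD → LOAD
read 'b': LOAD → SEEK
read 'b': SEEK → COOL
read 'a': COOL → LOAD
read 'b': LOAD → SEEK
read 'a': SEEK → LOAD
read 'a': LOAD → LOAD
read 'a': LOAD → LOAD
End state LOAD is accepting.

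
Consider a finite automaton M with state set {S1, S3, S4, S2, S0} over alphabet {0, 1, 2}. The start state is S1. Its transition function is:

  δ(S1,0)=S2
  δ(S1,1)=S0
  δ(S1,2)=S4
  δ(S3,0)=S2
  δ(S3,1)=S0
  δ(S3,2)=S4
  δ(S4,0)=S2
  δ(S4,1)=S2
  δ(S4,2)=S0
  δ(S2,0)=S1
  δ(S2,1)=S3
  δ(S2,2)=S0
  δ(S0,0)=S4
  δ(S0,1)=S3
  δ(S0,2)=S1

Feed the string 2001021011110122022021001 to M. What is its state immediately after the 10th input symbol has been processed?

S0

start at S1
read '2': S1 → S4
read '0': S4 → S2
read '0': S2 → S1
read '1': S1 → S0
read '0': S0 → S4
read '2': S4 → S0
read '1': S0 → S3
read '0': S3 → S2
read '1': S2 → S3
read '1': S3 → S0
After 10 symbols: S0.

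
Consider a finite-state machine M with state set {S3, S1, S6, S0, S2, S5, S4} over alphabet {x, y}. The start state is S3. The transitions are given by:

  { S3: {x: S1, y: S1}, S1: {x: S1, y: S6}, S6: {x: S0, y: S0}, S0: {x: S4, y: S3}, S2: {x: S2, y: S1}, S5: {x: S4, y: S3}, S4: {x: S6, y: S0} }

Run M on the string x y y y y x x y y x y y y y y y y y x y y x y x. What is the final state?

Trace: S3 -x-> S1 -y-> S6 -y-> S0 -y-> S3 -y-> S1 -x-> S1 -x-> S1 -y-> S6 -y-> S0 -x-> S4 -y-> S0 -y-> S3 -y-> S1 -y-> S6 -y-> S0 -y-> S3 -y-> S1 -y-> S6 -x-> S0 -y-> S3 -y-> S1 -x-> S1 -y-> S6 -x-> S0

S0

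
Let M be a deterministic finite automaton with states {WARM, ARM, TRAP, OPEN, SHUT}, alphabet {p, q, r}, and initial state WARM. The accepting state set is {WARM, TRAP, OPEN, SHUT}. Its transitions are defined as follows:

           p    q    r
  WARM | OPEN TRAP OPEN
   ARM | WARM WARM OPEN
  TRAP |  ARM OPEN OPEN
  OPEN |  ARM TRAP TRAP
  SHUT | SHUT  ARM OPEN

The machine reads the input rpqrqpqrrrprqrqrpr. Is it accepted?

Trace: WARM -r-> OPEN -p-> ARM -q-> WARM -r-> OPEN -q-> TRAP -p-> ARM -q-> WARM -r-> OPEN -r-> TRAP -r-> OPEN -p-> ARM -r-> OPEN -q-> TRAP -r-> OPEN -q-> TRAP -r-> OPEN -p-> ARM -r-> OPEN
End state OPEN is accepting.

Yes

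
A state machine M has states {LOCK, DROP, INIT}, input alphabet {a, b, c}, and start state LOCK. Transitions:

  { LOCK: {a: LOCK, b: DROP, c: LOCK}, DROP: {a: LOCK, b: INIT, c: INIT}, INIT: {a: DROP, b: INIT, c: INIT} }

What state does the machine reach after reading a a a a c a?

LOCK

start at LOCK
read 'a': LOCK → LOCK
read 'a': LOCK → LOCK
read 'a': LOCK → LOCK
read 'a': LOCK → LOCK
read 'c': LOCK → LOCK
read 'a': LOCK → LOCK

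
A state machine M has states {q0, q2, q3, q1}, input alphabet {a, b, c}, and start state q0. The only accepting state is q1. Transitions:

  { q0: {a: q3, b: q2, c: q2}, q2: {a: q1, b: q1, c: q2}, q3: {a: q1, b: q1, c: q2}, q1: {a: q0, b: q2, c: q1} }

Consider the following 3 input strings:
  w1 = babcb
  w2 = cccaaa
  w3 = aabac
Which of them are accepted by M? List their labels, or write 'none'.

w1:
  start at q0
  read 'b': q0 → q2
  read 'a': q2 → q1
  read 'b': q1 → q2
  read 'c': q2 → q2
  read 'b': q2 → q1
  end q1, accepted
w2:
  start at q0
  read 'c': q0 → q2
  read 'c': q2 → q2
  read 'c': q2 → q2
  read 'a': q2 → q1
  read 'a': q1 → q0
  read 'a': q0 → q3
  end q3, rejected
w3:
  start at q0
  read 'a': q0 → q3
  read 'a': q3 → q1
  read 'b': q1 → q2
  read 'a': q2 → q1
  read 'c': q1 → q1
  end q1, accepted

w1, w3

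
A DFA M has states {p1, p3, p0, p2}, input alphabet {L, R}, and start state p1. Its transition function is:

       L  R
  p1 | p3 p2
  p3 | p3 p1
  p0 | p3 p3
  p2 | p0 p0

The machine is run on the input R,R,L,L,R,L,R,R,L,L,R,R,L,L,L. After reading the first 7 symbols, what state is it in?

p1

Trace: p1 -R-> p2 -R-> p0 -L-> p3 -L-> p3 -R-> p1 -L-> p3 -R-> p1
After 7 symbols: p1.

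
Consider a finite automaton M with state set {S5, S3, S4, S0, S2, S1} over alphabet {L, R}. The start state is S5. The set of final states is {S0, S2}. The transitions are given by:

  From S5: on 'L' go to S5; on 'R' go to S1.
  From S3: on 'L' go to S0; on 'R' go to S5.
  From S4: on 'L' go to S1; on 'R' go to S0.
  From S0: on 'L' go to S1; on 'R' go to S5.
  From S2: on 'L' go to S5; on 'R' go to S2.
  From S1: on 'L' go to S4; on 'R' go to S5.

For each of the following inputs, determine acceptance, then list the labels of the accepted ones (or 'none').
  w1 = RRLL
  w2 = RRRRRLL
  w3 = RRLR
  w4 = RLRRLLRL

none

w1:
  start at S5
  read 'R': S5 → S1
  read 'R': S1 → S5
  read 'L': S5 → S5
  read 'L': S5 → S5
  end S5, rejected
w2:
  start at S5
  read 'R': S5 → S1
  read 'R': S1 → S5
  read 'R': S5 → S1
  read 'R': S1 → S5
  read 'R': S5 → S1
  read 'L': S1 → S4
  read 'L': S4 → S1
  end S1, rejected
w3:
  start at S5
  read 'R': S5 → S1
  read 'R': S1 → S5
  read 'L': S5 → S5
  read 'R': S5 → S1
  end S1, rejected
w4:
  start at S5
  read 'R': S5 → S1
  read 'L': S1 → S4
  read 'R': S4 → S0
  read 'R': S0 → S5
  read 'L': S5 → S5
  read 'L': S5 → S5
  read 'R': S5 → S1
  read 'L': S1 → S4
  end S4, rejected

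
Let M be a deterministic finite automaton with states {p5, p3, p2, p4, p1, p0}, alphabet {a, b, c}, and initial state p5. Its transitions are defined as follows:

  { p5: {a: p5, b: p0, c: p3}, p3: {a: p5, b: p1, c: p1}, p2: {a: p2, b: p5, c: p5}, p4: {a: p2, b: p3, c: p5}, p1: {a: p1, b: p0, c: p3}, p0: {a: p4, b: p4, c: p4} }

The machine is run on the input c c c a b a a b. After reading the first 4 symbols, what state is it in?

p5

start at p5
read 'c': p5 → p3
read 'c': p3 → p1
read 'c': p1 → p3
read 'a': p3 → p5
After 4 symbols: p5.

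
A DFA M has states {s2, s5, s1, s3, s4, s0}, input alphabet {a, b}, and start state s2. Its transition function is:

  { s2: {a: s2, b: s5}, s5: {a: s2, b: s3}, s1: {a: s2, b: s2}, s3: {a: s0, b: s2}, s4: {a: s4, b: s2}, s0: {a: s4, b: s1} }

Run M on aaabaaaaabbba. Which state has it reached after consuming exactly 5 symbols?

s2

s2 → s2 → s2 → s2 → s5 → s2
After 5 symbols: s2.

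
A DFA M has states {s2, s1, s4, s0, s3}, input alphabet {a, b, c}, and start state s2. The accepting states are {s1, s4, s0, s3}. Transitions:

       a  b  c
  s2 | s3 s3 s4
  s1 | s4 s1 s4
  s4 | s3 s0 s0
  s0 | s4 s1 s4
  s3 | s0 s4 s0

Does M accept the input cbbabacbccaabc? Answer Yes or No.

Yes

Trace: s2 -c-> s4 -b-> s0 -b-> s1 -a-> s4 -b-> s0 -a-> s4 -c-> s0 -b-> s1 -c-> s4 -c-> s0 -a-> s4 -a-> s3 -b-> s4 -c-> s0
End state s0 is accepting.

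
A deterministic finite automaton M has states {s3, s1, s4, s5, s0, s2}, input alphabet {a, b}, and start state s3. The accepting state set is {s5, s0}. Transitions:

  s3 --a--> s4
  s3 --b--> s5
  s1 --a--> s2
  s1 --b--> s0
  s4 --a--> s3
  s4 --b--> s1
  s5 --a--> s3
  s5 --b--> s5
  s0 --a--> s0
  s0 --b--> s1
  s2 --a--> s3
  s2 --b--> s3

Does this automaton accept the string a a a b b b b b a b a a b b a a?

s3 → s4 → s3 → s4 → s1 → s0 → s1 → s0 → s1 → s2 → s3 → s4 → s3 → s5 → s5 → s3 → s4
End state s4 is not accepting.

No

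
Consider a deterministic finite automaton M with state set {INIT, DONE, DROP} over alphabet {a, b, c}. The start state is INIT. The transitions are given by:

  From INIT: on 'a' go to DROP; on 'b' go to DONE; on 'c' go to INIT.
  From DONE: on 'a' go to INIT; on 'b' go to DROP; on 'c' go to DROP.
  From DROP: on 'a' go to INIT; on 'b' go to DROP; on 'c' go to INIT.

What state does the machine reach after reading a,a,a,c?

Trace: INIT -a-> DROP -a-> INIT -a-> DROP -c-> INIT

INIT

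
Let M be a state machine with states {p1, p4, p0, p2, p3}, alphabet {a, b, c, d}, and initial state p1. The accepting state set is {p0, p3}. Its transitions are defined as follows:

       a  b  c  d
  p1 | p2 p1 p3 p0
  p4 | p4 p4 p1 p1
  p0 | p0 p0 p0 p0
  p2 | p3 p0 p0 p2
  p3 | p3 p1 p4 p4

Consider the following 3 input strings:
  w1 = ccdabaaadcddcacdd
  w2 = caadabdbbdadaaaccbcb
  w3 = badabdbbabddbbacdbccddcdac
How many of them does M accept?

3

w1: p1 → p3 → p4 → p1 → p2 → p0 → p0 → p0 → p0 → p0 → p0 → p0 → p0 → p0 → p0 → p0 → p0 → p0  → end p0, accepted
w2: p1 → p3 → p3 → p3 → p4 → p4 → p4 → p1 → p1 → p1 → p0 → p0 → p0 → p0 → p0 → p0 → p0 → p0 → p0 → p0 → p0  → end p0, accepted
w3: p1 → p1 → p2 → p2 → p3 → p1 → p0 → p0 → p0 → p0 → p0 → p0 → p0 → p0 → p0 → p0 → p0 → p0 → p0 → p0 → p0 → p0 → p0 → p0 → p0 → p0 → p0  → end p0, accepted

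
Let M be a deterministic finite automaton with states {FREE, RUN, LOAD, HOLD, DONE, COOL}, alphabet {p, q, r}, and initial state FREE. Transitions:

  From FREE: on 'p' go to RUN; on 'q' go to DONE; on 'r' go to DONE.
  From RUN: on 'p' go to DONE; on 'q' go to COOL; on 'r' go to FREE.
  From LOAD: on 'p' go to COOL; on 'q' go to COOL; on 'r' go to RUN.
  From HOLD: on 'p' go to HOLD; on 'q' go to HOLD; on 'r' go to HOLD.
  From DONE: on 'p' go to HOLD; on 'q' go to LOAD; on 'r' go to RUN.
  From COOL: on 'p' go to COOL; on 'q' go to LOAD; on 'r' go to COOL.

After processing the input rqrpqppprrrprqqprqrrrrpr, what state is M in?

RUN

FREE → DONE → LOAD → RUN → DONE → LOAD → COOL → COOL → COOL → COOL → COOL → COOL → COOL → COOL → LOAD → COOL → COOL → COOL → LOAD → RUN → FREE → DONE → RUN → DONE → RUN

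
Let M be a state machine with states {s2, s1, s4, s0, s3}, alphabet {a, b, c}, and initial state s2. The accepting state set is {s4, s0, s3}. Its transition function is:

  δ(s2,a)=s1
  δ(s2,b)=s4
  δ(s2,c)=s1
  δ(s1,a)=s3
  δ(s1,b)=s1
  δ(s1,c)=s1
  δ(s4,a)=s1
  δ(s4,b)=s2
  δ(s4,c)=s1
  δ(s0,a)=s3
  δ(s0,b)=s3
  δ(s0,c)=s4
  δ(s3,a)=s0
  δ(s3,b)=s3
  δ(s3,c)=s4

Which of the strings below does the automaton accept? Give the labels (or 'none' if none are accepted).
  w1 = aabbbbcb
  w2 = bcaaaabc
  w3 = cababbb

w1: Trace: s2 -a-> s1 -a-> s3 -b-> s3 -b-> s3 -b-> s3 -b-> s3 -c-> s4 -b-> s2  → end s2, rejected
w2: Trace: s2 -b-> s4 -c-> s1 -a-> s3 -a-> s0 -a-> s3 -a-> s0 -b-> s3 -c-> s4  → end s4, accepted
w3: Trace: s2 -c-> s1 -a-> s3 -b-> s3 -a-> s0 -b-> s3 -b-> s3 -b-> s3  → end s3, accepted

w2, w3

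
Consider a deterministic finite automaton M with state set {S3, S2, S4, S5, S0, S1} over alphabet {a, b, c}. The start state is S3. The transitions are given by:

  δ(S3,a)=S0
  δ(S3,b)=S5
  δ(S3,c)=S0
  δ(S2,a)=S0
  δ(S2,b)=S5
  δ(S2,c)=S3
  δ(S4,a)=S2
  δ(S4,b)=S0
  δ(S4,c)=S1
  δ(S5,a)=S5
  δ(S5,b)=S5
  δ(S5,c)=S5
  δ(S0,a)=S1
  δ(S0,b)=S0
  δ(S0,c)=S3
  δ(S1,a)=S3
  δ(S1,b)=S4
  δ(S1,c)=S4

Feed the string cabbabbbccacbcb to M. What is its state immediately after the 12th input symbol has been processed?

S3 → S0 → S1 → S4 → S0 → S1 → S4 → S0 → S0 → S3 → S0 → S1 → S4
After 12 symbols: S4.

S4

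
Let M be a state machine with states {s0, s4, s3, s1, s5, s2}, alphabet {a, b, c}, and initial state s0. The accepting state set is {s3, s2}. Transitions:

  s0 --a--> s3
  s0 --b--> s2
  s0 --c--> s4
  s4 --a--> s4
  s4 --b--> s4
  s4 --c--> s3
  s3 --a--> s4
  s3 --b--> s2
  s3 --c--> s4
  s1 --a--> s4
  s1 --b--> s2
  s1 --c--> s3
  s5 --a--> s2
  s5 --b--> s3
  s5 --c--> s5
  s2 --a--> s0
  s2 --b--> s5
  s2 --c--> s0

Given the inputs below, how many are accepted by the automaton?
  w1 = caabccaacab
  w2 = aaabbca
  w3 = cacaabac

1

w1: s0 → s4 → s4 → s4 → s4 → s3 → s4 → s4 → s4 → s3 → s4 → s4  → end s4, rejected
w2: s0 → s3 → s4 → s4 → s4 → s4 → s3 → s4  → end s4, rejected
w3: s0 → s4 → s4 → s3 → s4 → s4 → s4 → s4 → s3  → end s3, accepted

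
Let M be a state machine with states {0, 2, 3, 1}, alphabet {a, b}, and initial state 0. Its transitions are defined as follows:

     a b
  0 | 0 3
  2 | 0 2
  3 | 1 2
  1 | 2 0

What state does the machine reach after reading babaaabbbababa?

Trace: 0 -b-> 3 -a-> 1 -b-> 0 -a-> 0 -a-> 0 -a-> 0 -b-> 3 -b-> 2 -b-> 2 -a-> 0 -b-> 3 -a-> 1 -b-> 0 -a-> 0

0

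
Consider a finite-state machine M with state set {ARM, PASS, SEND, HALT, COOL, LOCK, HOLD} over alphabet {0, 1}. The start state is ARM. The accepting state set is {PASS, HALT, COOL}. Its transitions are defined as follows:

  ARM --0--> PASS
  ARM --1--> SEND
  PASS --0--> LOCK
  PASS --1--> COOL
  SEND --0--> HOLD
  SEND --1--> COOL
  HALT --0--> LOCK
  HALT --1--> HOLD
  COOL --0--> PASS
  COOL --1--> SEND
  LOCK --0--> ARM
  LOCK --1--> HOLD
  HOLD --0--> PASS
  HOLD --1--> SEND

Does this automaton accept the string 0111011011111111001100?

Yes

Trace: ARM -0-> PASS -1-> COOL -1-> SEND -1-> COOL -0-> PASS -1-> COOL -1-> SEND -0-> HOLD -1-> SEND -1-> COOL -1-> SEND -1-> COOL -1-> SEND -1-> COOL -1-> SEND -1-> COOL -0-> PASS -0-> LOCK -1-> HOLD -1-> SEND -0-> HOLD -0-> PASS
End state PASS is accepting.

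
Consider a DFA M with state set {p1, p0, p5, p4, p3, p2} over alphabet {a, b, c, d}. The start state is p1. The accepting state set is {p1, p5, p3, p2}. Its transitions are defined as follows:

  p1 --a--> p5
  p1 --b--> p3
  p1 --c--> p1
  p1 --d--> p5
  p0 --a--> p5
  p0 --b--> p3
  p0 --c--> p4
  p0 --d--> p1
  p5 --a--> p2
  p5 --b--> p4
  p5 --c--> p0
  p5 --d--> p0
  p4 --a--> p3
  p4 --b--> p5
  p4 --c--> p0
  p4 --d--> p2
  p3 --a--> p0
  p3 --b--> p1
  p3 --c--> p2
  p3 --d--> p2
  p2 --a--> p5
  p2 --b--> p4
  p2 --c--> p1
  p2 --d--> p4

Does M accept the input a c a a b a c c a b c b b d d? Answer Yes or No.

No

start at p1
read 'a': p1 → p5
read 'c': p5 → p0
read 'a': p0 → p5
read 'a': p5 → p2
read 'b': p2 → p4
read 'a': p4 → p3
read 'c': p3 → p2
read 'c': p2 → p1
read 'a': p1 → p5
read 'b': p5 → p4
read 'c': p4 → p0
read 'b': p0 → p3
read 'b': p3 → p1
read 'd': p1 → p5
read 'd': p5 → p0
End state p0 is not accepting.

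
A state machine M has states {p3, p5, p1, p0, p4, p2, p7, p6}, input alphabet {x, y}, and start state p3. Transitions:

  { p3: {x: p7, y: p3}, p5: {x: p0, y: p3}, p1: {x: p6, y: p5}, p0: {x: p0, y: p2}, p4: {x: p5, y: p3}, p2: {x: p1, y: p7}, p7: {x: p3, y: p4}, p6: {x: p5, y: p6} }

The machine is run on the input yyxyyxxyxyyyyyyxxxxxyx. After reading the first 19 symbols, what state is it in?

p3 → p3 → p3 → p7 → p4 → p3 → p7 → p3 → p3 → p7 → p4 → p3 → p3 → p3 → p3 → p3 → p7 → p3 → p7 → p3
After 19 symbols: p3.

p3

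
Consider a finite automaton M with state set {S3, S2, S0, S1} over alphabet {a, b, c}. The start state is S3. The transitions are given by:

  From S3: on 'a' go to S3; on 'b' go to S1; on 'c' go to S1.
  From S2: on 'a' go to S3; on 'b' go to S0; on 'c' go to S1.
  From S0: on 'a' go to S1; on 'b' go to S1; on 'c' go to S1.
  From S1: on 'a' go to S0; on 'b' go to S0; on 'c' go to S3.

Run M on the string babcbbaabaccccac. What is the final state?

start at S3
read 'b': S3 → S1
read 'a': S1 → S0
read 'b': S0 → S1
read 'c': S1 → S3
read 'b': S3 → S1
read 'b': S1 → S0
read 'a': S0 → S1
read 'a': S1 → S0
read 'b': S0 → S1
read 'a': S1 → S0
read 'c': S0 → S1
read 'c': S1 → S3
read 'c': S3 → S1
read 'c': S1 → S3
read 'a': S3 → S3
read 'c': S3 → S1

S1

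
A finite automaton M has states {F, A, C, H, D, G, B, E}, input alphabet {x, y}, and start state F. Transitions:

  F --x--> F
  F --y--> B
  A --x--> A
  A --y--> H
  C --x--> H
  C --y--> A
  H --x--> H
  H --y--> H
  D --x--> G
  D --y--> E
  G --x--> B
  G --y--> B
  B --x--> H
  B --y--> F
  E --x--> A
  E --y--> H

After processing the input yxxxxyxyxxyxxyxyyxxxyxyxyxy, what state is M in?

H

F → B → H → H → H → H → H → H → H → H → H → H → H → H → H → H → H → H → H → H → H → H → H → H → H → H → H → H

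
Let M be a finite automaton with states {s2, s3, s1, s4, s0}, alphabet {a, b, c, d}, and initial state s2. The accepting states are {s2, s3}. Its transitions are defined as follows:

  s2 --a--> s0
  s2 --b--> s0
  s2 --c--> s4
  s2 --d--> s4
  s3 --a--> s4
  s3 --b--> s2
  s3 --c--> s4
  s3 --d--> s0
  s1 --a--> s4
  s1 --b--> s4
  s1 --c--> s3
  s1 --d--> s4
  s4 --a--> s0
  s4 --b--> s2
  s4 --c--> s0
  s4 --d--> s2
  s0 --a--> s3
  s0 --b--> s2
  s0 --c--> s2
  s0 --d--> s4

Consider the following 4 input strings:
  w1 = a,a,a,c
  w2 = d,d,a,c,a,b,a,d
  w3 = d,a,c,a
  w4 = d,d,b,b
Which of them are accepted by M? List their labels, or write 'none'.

w4

w1: s2 → s0 → s3 → s4 → s0  → end s0, rejected
w2: s2 → s4 → s2 → s0 → s2 → s0 → s2 → s0 → s4  → end s4, rejected
w3: s2 → s4 → s0 → s2 → s0  → end s0, rejected
w4: s2 → s4 → s2 → s0 → s2  → end s2, accepted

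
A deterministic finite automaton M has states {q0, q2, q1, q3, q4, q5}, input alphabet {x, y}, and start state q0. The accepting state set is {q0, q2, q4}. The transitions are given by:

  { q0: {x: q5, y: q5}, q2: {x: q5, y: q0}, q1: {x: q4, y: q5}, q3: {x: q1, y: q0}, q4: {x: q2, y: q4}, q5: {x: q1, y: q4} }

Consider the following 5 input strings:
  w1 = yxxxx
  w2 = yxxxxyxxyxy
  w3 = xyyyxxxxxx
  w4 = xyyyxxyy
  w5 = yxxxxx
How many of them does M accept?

2

w1: Trace: q0 -y-> q5 -x-> q1 -x-> q4 -x-> q2 -x-> q5  → end q5, rejected
w2: Trace: q0 -y-> q5 -x-> q1 -x-> q4 -x-> q2 -x-> q5 -y-> q4 -x-> q2 -x-> q5 -y-> q4 -x-> q2 -y-> q0  → end q0, accepted
w3: Trace: q0 -x-> q5 -y-> q4 -y-> q4 -y-> q4 -x-> q2 -x-> q5 -x-> q1 -x-> q4 -x-> q2 -x-> q5  → end q5, rejected
w4: Trace: q0 -x-> q5 -y-> q4 -y-> q4 -y-> q4 -x-> q2 -x-> q5 -y-> q4 -y-> q4  → end q4, accepted
w5: Trace: q0 -y-> q5 -x-> q1 -x-> q4 -x-> q2 -x-> q5 -x-> q1  → end q1, rejected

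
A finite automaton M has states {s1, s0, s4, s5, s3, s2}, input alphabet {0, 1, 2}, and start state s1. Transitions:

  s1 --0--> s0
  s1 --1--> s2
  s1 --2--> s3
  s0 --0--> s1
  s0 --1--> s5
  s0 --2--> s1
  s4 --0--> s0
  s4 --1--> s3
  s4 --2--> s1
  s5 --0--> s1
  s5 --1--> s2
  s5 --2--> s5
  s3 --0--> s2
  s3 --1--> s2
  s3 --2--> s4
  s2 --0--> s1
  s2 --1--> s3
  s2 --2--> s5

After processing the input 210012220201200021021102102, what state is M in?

s3

start at s1
read '2': s1 → s3
read '1': s3 → s2
read '0': s2 → s1
read '0': s1 → s0
read '1': s0 → s5
read '2': s5 → s5
read '2': s5 → s5
read '2': s5 → s5
read '0': s5 → s1
read '2': s1 → s3
read '0': s3 → s2
read '1': s2 → s3
read '2': s3 → s4
read '0': s4 → s0
read '0': s0 → s1
read '0': s1 → s0
read '2': s0 → s1
read '1': s1 → s2
read '0': s2 → s1
read '2': s1 → s3
read '1': s3 → s2
read '1': s2 → s3
read '0': s3 → s2
read '2': s2 → s5
read '1': s5 → s2
read '0': s2 → s1
read '2': s1 → s3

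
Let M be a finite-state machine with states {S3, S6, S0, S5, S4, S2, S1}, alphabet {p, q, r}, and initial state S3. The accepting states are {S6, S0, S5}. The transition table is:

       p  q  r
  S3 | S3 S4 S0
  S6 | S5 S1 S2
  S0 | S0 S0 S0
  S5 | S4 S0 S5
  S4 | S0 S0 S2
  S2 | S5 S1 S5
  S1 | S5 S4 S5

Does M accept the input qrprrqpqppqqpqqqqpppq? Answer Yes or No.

Yes

start at S3
read 'q': S3 → S4
read 'r': S4 → S2
read 'p': S2 → S5
read 'r': S5 → S5
read 'r': S5 → S5
read 'q': S5 → S0
read 'p': S0 → S0
read 'q': S0 → S0
read 'p': S0 → S0
read 'p': S0 → S0
read 'q': S0 → S0
read 'q': S0 → S0
read 'p': S0 → S0
read 'q': S0 → S0
read 'q': S0 → S0
read 'q': S0 → S0
read 'q': S0 → S0
read 'p': S0 → S0
read 'p': S0 → S0
read 'p': S0 → S0
read 'q': S0 → S0
End state S0 is accepting.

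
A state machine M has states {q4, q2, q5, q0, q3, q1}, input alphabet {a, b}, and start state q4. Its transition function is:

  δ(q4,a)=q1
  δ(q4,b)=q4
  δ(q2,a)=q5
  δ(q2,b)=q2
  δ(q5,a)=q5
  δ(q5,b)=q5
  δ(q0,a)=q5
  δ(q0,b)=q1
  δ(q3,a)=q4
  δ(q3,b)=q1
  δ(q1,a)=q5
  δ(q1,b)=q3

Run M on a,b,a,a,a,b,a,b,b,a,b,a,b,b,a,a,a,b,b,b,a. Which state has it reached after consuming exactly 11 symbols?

q5

start at q4
read 'a': q4 → q1
read 'b': q1 → q3
read 'a': q3 → q4
read 'a': q4 → q1
read 'a': q1 → q5
read 'b': q5 → q5
read 'a': q5 → q5
read 'b': q5 → q5
read 'b': q5 → q5
read 'a': q5 → q5
read 'b': q5 → q5
After 11 symbols: q5.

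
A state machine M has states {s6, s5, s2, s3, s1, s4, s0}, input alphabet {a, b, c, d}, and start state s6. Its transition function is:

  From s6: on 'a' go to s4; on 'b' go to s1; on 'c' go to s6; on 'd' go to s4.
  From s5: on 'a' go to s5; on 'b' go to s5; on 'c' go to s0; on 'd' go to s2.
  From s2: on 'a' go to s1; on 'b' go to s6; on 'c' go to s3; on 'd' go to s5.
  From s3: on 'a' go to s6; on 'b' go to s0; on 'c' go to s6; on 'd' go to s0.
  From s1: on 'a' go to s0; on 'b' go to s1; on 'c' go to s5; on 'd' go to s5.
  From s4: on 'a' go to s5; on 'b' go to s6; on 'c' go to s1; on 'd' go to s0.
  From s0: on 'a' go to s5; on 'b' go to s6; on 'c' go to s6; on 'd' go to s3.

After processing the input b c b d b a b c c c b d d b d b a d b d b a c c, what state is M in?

s5

s6 → s1 → s5 → s5 → s2 → s6 → s4 → s6 → s6 → s6 → s6 → s1 → s5 → s2 → s6 → s4 → s6 → s4 → s0 → s6 → s4 → s6 → s4 → s1 → s5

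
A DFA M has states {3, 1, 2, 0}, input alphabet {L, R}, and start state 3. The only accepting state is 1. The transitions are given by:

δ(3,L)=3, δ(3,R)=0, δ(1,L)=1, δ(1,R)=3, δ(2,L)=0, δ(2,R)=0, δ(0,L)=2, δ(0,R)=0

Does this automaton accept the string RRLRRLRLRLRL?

No

start at 3
read 'R': 3 → 0
read 'R': 0 → 0
read 'L': 0 → 2
read 'R': 2 → 0
read 'R': 0 → 0
read 'L': 0 → 2
read 'R': 2 → 0
read 'L': 0 → 2
read 'R': 2 → 0
read 'L': 0 → 2
read 'R': 2 → 0
read 'L': 0 → 2
End state 2 is not accepting.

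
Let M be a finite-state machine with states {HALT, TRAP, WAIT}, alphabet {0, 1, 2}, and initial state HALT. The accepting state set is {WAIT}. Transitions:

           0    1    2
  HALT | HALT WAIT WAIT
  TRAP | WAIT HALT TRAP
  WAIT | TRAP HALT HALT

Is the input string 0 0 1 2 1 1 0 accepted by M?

start at HALT
read '0': HALT → HALT
read '0': HALT → HALT
read '1': HALT → WAIT
read '2': WAIT → HALT
read '1': HALT → WAIT
read '1': WAIT → HALT
read '0': HALT → HALT
End state HALT is not accepting.

No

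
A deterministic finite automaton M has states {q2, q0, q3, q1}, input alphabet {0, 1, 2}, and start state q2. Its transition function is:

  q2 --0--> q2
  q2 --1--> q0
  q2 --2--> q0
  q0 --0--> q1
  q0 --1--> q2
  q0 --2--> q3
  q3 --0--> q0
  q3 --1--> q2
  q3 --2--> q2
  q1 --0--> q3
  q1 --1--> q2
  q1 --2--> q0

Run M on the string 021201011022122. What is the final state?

q3

start at q2
read '0': q2 → q2
read '2': q2 → q0
read '1': q0 → q2
read '2': q2 → q0
read '0': q0 → q1
read '1': q1 → q2
read '0': q2 → q2
read '1': q2 → q0
read '1': q0 → q2
read '0': q2 → q2
read '2': q2 → q0
read '2': q0 → q3
read '1': q3 → q2
read '2': q2 → q0
read '2': q0 → q3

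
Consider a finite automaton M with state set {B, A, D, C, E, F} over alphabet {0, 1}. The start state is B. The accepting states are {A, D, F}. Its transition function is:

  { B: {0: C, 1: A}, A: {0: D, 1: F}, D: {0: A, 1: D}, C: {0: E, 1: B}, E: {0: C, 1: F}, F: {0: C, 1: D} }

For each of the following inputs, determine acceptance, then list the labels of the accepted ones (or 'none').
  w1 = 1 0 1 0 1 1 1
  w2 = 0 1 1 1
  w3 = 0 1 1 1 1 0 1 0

w1, w2

w1: B → A → D → D → A → F → D → D  → end D, accepted
w2: B → C → B → A → F  → end F, accepted
w3: B → C → B → A → F → D → A → F → C  → end C, rejected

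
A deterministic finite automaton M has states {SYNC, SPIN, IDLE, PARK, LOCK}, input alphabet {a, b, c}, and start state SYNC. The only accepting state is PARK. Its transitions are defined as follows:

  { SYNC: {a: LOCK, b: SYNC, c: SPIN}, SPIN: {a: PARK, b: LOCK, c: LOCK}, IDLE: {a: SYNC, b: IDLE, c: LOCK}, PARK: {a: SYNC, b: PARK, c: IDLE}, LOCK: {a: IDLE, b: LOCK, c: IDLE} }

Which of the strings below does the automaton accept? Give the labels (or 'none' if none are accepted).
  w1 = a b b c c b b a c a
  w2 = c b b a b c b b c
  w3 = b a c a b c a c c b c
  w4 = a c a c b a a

none

w1:
  start at SYNC
  read 'a': SYNC → LOCK
  read 'b': LOCK → LOCK
  read 'b': LOCK → LOCK
  read 'c': LOCK → IDLE
  read 'c': IDLE → LOCK
  read 'b': LOCK → LOCK
  read 'b': LOCK → LOCK
  read 'a': LOCK → IDLE
  read 'c': IDLE → LOCK
  read 'a': LOCK → IDLE
  end IDLE, rejected
w2:
  start at SYNC
  read 'c': SYNC → SPIN
  read 'b': SPIN → LOCK
  read 'b': LOCK → LOCK
  read 'a': LOCK → IDLE
  read 'b': IDLE → IDLE
  read 'c': IDLE → LOCK
  read 'b': LOCK → LOCK
  read 'b': LOCK → LOCK
  read 'c': LOCK → IDLE
  end IDLE, rejected
w3:
  start at SYNC
  read 'b': SYNC → SYNC
  read 'a': SYNC → LOCK
  read 'c': LOCK → IDLE
  read 'a': IDLE → SYNC
  read 'b': SYNC → SYNC
  read 'c': SYNC → SPIN
  read 'a': SPIN → PARK
  read 'c': PARK → IDLE
  read 'c': IDLE → LOCK
  read 'b': LOCK → LOCK
  read 'c': LOCK → IDLE
  end IDLE, rejected
w4:
  start at SYNC
  read 'a': SYNC → LOCK
  read 'c': LOCK → IDLE
  read 'a': IDLE → SYNC
  read 'c': SYNC → SPIN
  read 'b': SPIN → LOCK
  read 'a': LOCK → IDLE
  read 'a': IDLE → SYNC
  end SYNC, rejected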